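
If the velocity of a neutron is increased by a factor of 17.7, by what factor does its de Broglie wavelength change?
The wavelength decreases by a factor of 17.7.

From λ = h/(mv), the wavelength is inversely proportional to velocity:

λ ∝ 1/v

If v → 17.7v, then λ → λ/17.7

When velocity is increased by a factor of 17.7, the wavelength decreases by a factor of 17.7.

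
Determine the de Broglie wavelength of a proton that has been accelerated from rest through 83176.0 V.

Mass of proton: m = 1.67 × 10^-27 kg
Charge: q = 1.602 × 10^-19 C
9.93 × 10^-14 m

When a particle is accelerated through voltage V, it gains kinetic energy KE = qV.

The de Broglie wavelength is then λ = h/√(2mqV):

λ = h/√(2mqV)
λ = (6.626 × 10^-34 J·s) / √(2 × 1.67 × 10^-27 kg × 1.602 × 10^-19 C × 83176.0 V)
λ = 9.93 × 10^-14 m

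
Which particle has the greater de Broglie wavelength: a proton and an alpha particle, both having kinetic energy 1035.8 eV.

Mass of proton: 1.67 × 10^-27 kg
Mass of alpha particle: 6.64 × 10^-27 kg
The proton has the longer wavelength.

Using λ = h/√(2mKE):

For proton: λ₁ = h/√(2m₁KE) = 8.90 × 10^-13 m
For alpha particle: λ₂ = h/√(2m₂KE) = 4.46 × 10^-13 m

Since λ ∝ 1/√m at constant kinetic energy, the lighter particle has the longer wavelength.

The proton has the longer de Broglie wavelength.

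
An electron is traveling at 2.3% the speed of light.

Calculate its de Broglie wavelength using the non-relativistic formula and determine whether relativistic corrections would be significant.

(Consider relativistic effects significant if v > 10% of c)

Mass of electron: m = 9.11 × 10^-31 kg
No, relativistic corrections are not needed.

Using the non-relativistic de Broglie formula λ = h/(mv):

v = 2.3% × c = 6.895 × 10^6 m/s

λ = h/(mv)
λ = (6.626 × 10^-34 J·s) / (9.11 × 10^-31 kg × 6.895 × 10^6 m/s)
λ = 1.05 × 10^-10 m

Since v = 2.3% of c < 10% of c, relativistic corrections are NOT significant and this non-relativistic result is a good approximation.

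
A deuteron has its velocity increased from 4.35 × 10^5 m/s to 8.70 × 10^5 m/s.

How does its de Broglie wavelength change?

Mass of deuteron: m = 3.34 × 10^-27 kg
The wavelength decreases by a factor of 2.

Using λ = h/(mv):

Initial wavelength: λ₁ = h/(mv₁) = 4.56 × 10^-13 m
Final wavelength: λ₂ = h/(mv₂) = 2.28 × 10^-13 m

Since λ ∝ 1/v, when velocity increases by a factor of 2, the wavelength decreases by a factor of 2.

λ₂/λ₁ = v₁/v₂ = 1/2

The wavelength decreases by a factor of 2.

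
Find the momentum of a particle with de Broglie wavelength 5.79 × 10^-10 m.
1.14 × 10^-24 kg·m/s

From the de Broglie relation λ = h/p, we solve for p:

p = h/λ
p = (6.626 × 10^-34 J·s) / (5.79 × 10^-10 m)
p = 1.14 × 10^-24 kg·m/s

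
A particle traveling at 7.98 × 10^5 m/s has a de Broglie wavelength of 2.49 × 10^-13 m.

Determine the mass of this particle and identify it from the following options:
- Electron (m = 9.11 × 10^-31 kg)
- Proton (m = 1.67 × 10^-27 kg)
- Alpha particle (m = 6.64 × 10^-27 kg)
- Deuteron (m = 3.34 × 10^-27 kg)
The particle is a deuteron.

From λ = h/(mv), solve for mass:

m = h/(λv)
m = (6.626 × 10^-34 J·s) / (2.49 × 10^-13 m × 7.98 × 10^5 m/s)
m = 3.33 × 10^-27 kg

Comparing with the listed masses, this is closest to a deuteron.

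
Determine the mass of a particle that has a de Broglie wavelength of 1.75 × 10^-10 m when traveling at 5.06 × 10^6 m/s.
7.48 × 10^-31 kg

From the de Broglie relation λ = h/(mv), we solve for m:

m = h/(λv)
m = (6.626 × 10^-34 J·s) / (1.75 × 10^-10 m × 5.06 × 10^6 m/s)
m = 7.48 × 10^-31 kg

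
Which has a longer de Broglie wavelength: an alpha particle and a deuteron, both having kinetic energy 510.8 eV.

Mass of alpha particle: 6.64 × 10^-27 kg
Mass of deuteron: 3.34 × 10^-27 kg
The deuteron has the longer wavelength.

Using λ = h/√(2mKE):

For alpha particle: λ₁ = h/√(2m₁KE) = 6.36 × 10^-13 m
For deuteron: λ₂ = h/√(2m₂KE) = 8.96 × 10^-13 m

Since λ ∝ 1/√m at constant kinetic energy, the lighter particle has the longer wavelength.

The deuteron has the longer de Broglie wavelength.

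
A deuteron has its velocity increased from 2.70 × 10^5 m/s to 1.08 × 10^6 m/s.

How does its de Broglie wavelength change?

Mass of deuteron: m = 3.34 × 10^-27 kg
The wavelength decreases by a factor of 4.

Using λ = h/(mv):

Initial wavelength: λ₁ = h/(mv₁) = 7.35 × 10^-13 m
Final wavelength: λ₂ = h/(mv₂) = 1.84 × 10^-13 m

Since λ ∝ 1/v, when velocity increases by a factor of 4, the wavelength decreases by a factor of 4.

λ₂/λ₁ = v₁/v₂ = 1/4

The wavelength decreases by a factor of 4.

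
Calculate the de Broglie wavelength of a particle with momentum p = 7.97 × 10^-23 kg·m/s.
8.31 × 10^-12 m

Using the de Broglie relation λ = h/p:

λ = h/p
λ = (6.626 × 10^-34 J·s) / (7.97 × 10^-23 kg·m/s)
λ = 8.31 × 10^-12 m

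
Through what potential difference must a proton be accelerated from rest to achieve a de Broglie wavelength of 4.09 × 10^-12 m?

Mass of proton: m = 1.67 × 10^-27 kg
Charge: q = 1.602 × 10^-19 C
49.1 V

From λ = h/√(2mqV), we solve for V:

λ² = h²/(2mqV)
V = h²/(2mqλ²)
V = (6.626 × 10^-34 J·s)² / (2 × 1.67 × 10^-27 kg × 1.602 × 10^-19 C × (4.09 × 10^-12 m)²)
V = 49.1 V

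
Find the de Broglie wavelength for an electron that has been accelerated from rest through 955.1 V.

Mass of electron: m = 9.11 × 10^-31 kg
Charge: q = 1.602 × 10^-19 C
3.97 × 10^-11 m

When a particle is accelerated through voltage V, it gains kinetic energy KE = qV.

The de Broglie wavelength is then λ = h/√(2mqV):

λ = h/√(2mqV)
λ = (6.626 × 10^-34 J·s) / √(2 × 9.11 × 10^-31 kg × 1.602 × 10^-19 C × 955.1 V)
λ = 3.97 × 10^-11 m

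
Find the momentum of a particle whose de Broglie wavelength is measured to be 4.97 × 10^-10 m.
1.33 × 10^-24 kg·m/s

From the de Broglie relation λ = h/p, we solve for p:

p = h/λ
p = (6.626 × 10^-34 J·s) / (4.97 × 10^-10 m)
p = 1.33 × 10^-24 kg·m/s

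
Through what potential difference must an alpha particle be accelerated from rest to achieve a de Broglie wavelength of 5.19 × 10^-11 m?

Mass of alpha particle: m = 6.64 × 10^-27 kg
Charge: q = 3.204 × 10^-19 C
3.83 × 10^-2 V

From λ = h/√(2mqV), we solve for V:

λ² = h²/(2mqV)
V = h²/(2mqλ²)
V = (6.626 × 10^-34 J·s)² / (2 × 6.64 × 10^-27 kg × 3.204 × 10^-19 C × (5.19 × 10^-11 m)²)
V = 3.83 × 10^-2 V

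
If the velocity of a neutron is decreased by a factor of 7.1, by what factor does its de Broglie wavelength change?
The wavelength increases by a factor of 7.1.

From λ = h/(mv), the wavelength is inversely proportional to velocity:

λ ∝ 1/v

If v → v/7.1, then λ → 7.1λ

When velocity is decreased by a factor of 7.1, the wavelength increases by a factor of 7.1.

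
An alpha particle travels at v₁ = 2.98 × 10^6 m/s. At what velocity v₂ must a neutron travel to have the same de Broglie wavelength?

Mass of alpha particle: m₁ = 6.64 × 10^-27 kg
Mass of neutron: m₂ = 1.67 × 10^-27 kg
v₂ = 1.18 × 10^7 m/s

For equal de Broglie wavelengths: λ₁ = λ₂

h/(m₁v₁) = h/(m₂v₂)
m₁v₁ = m₂v₂
v₂ = v₁ · (m₁/m₂)

v₂ = 2.98 × 10^6 m/s × (6.64 × 10^-27 kg / 1.67 × 10^-27 kg)
v₂ = 1.18 × 10^7 m/s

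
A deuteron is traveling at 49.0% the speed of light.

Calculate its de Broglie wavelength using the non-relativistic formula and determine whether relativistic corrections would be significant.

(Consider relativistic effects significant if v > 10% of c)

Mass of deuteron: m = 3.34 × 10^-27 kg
Yes, relativistic corrections are needed.

Using the non-relativistic de Broglie formula λ = h/(mv):

v = 49.0% × c = 1.469 × 10^8 m/s

λ = h/(mv)
λ = (6.626 × 10^-34 J·s) / (3.34 × 10^-27 kg × 1.469 × 10^8 m/s)
λ = 1.35 × 10^-15 m

Since v = 49.0% of c > 10% of c, relativistic corrections ARE significant and the actual wavelength would differ from this non-relativistic estimate.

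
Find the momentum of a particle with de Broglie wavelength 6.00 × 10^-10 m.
1.10 × 10^-24 kg·m/s

From the de Broglie relation λ = h/p, we solve for p:

p = h/λ
p = (6.626 × 10^-34 J·s) / (6.00 × 10^-10 m)
p = 1.10 × 10^-24 kg·m/s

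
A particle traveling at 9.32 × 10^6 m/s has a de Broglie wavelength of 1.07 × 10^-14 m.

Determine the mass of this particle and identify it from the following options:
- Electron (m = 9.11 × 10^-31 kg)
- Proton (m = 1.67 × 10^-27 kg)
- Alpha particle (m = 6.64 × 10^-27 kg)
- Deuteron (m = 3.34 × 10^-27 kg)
The particle is an alpha particle.

From λ = h/(mv), solve for mass:

m = h/(λv)
m = (6.626 × 10^-34 J·s) / (1.07 × 10^-14 m × 9.32 × 10^6 m/s)
m = 6.64 × 10^-27 kg

Comparing with the listed masses, this is closest to an alpha particle.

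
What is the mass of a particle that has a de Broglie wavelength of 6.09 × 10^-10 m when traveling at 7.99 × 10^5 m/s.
1.36 × 10^-30 kg

From the de Broglie relation λ = h/(mv), we solve for m:

m = h/(λv)
m = (6.626 × 10^-34 J·s) / (6.09 × 10^-10 m × 7.99 × 10^5 m/s)
m = 1.36 × 10^-30 kg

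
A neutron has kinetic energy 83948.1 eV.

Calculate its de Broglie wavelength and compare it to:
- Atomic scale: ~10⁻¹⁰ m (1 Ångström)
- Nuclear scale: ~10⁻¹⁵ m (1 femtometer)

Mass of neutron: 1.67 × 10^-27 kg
λ = 9.89 × 10^-14 m, which is between nuclear and atomic scales.

Using λ = h/√(2mKE):

KE = 83948.1 eV = 1.345 × 10^-14 J

λ = h/√(2mKE)
λ = (6.626 × 10^-34 J·s) / √(2 × 1.67 × 10^-27 kg × 1.345 × 10^-14 J)
λ = 9.89 × 10^-14 m

Comparison:
- Atomic scale (10⁻¹⁰ m): λ is 0.00099× this size
- Nuclear scale (10⁻¹⁵ m): λ is 99× this size

The wavelength is between nuclear and atomic scales.

This wavelength is appropriate for probing atomic structure but too large for nuclear physics experiments.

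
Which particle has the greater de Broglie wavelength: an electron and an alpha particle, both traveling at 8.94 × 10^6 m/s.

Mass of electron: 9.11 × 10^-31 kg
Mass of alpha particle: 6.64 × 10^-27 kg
The electron has the longer wavelength.

Using λ = h/(mv), since both particles have the same velocity, the wavelength depends only on mass.

For electron: λ₁ = h/(m₁v) = 8.14 × 10^-11 m
For alpha particle: λ₂ = h/(m₂v) = 1.12 × 10^-14 m

Since λ ∝ 1/m at constant velocity, the lighter particle has the longer wavelength.

The electron has the longer de Broglie wavelength.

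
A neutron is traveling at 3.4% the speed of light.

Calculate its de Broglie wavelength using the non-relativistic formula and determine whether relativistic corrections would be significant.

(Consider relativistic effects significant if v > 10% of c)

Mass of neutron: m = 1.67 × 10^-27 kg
No, relativistic corrections are not needed.

Using the non-relativistic de Broglie formula λ = h/(mv):

v = 3.4% × c = 1.019 × 10^7 m/s

λ = h/(mv)
λ = (6.626 × 10^-34 J·s) / (1.67 × 10^-27 kg × 1.019 × 10^7 m/s)
λ = 3.89 × 10^-14 m

Since v = 3.4% of c < 10% of c, relativistic corrections are NOT significant and this non-relativistic result is a good approximation.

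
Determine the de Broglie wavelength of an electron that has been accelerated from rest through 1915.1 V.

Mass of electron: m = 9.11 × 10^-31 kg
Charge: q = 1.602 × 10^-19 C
2.80 × 10^-11 m

When a particle is accelerated through voltage V, it gains kinetic energy KE = qV.

The de Broglie wavelength is then λ = h/√(2mqV):

λ = h/√(2mqV)
λ = (6.626 × 10^-34 J·s) / √(2 × 9.11 × 10^-31 kg × 1.602 × 10^-19 C × 1915.1 V)
λ = 2.80 × 10^-11 m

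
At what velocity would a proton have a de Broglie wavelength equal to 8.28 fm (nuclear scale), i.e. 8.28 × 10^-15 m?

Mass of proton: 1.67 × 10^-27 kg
4.79 × 10^7 m/s

From λ = h/(mv), solve for v:

v = h/(mλ)
v = (6.626 × 10^-34 J·s) / (1.67 × 10^-27 kg × 8.28 × 10^-15 m)
v = 4.79 × 10^7 m/s

Note: This velocity is 16.0% of the speed of light, so relativistic corrections would be needed for a more accurate calculation.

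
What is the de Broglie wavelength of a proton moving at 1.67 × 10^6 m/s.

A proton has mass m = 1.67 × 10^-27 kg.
2.38 × 10^-13 m

Using the de Broglie relation λ = h/(mv):

λ = h/(mv)
λ = (6.626 × 10^-34 J·s) / (1.67 × 10^-27 kg × 1.67 × 10^6 m/s)
λ = 2.38 × 10^-13 m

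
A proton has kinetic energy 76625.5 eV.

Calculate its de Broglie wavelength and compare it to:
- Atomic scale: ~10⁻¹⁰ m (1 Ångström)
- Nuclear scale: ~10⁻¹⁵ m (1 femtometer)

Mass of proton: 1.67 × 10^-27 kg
λ = 1.03 × 10^-13 m, which is between nuclear and atomic scales.

Using λ = h/√(2mKE):

KE = 76625.5 eV = 1.228 × 10^-14 J

λ = h/√(2mKE)
λ = (6.626 × 10^-34 J·s) / √(2 × 1.67 × 10^-27 kg × 1.228 × 10^-14 J)
λ = 1.03 × 10^-13 m

Comparison:
- Atomic scale (10⁻¹⁰ m): λ is 0.001× this size
- Nuclear scale (10⁻¹⁵ m): λ is 1e+02× this size

The wavelength is between nuclear and atomic scales.

This wavelength is appropriate for probing atomic structure but too large for nuclear physics experiments.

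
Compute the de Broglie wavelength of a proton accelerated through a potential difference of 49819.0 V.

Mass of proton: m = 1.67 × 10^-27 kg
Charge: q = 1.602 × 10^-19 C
1.28 × 10^-13 m

When a particle is accelerated through voltage V, it gains kinetic energy KE = qV.

The de Broglie wavelength is then λ = h/√(2mqV):

λ = h/√(2mqV)
λ = (6.626 × 10^-34 J·s) / √(2 × 1.67 × 10^-27 kg × 1.602 × 10^-19 C × 49819.0 V)
λ = 1.28 × 10^-13 m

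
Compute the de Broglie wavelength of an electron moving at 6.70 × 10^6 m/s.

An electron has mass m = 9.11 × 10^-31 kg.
1.09 × 10^-10 m

Using the de Broglie relation λ = h/(mv):

λ = h/(mv)
λ = (6.626 × 10^-34 J·s) / (9.11 × 10^-31 kg × 6.70 × 10^6 m/s)
λ = 1.09 × 10^-10 m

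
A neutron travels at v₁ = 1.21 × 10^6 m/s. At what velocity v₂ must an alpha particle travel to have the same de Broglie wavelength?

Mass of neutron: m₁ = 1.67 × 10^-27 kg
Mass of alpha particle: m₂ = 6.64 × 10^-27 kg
v₂ = 3.04 × 10^5 m/s

For equal de Broglie wavelengths: λ₁ = λ₂

h/(m₁v₁) = h/(m₂v₂)
m₁v₁ = m₂v₂
v₂ = v₁ · (m₁/m₂)

v₂ = 1.21 × 10^6 m/s × (1.67 × 10^-27 kg / 6.64 × 10^-27 kg)
v₂ = 3.04 × 10^5 m/s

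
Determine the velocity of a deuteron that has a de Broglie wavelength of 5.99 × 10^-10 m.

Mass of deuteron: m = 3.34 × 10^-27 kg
3.31 × 10^2 m/s

From the de Broglie relation λ = h/(mv), we solve for v:

v = h/(mλ)
v = (6.626 × 10^-34 J·s) / (3.34 × 10^-27 kg × 5.99 × 10^-10 m)
v = 3.31 × 10^2 m/s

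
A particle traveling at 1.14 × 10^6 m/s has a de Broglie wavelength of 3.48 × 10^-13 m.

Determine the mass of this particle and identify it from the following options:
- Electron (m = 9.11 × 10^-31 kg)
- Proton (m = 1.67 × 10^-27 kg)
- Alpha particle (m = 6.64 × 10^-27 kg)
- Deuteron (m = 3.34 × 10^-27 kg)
The particle is a proton.

From λ = h/(mv), solve for mass:

m = h/(λv)
m = (6.626 × 10^-34 J·s) / (3.48 × 10^-13 m × 1.14 × 10^6 m/s)
m = 1.67 × 10^-27 kg

Comparing with the listed masses, this is closest to a proton.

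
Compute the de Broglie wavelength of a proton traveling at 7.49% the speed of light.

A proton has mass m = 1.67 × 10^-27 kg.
1.77 × 10^-14 m

Using the de Broglie relation λ = h/(mv):

v = 7.49% × c = 2.245 × 10^7 m/s

λ = h/(mv)
λ = (6.626 × 10^-34 J·s) / (1.67 × 10^-27 kg × 2.245 × 10^7 m/s)
λ = 1.77 × 10^-14 m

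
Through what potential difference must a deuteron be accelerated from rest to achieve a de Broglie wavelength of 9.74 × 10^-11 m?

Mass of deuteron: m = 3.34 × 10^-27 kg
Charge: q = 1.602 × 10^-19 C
4.32 × 10^-2 V

From λ = h/√(2mqV), we solve for V:

λ² = h²/(2mqV)
V = h²/(2mqλ²)
V = (6.626 × 10^-34 J·s)² / (2 × 3.34 × 10^-27 kg × 1.602 × 10^-19 C × (9.74 × 10^-11 m)²)
V = 4.32 × 10^-2 V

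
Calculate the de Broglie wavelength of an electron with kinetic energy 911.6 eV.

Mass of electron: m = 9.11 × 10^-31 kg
4.06 × 10^-11 m

Using λ = h/√(2mKE):

First convert KE to Joules: KE = 911.6 eV = 1.461 × 10^-16 J

λ = h/√(2mKE)
λ = (6.626 × 10^-34 J·s) / √(2 × 9.11 × 10^-31 kg × 1.461 × 10^-16 J)
λ = 4.06 × 10^-11 m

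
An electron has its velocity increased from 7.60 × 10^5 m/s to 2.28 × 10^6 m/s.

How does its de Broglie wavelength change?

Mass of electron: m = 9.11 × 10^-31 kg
The wavelength decreases by a factor of 3.

Using λ = h/(mv):

Initial wavelength: λ₁ = h/(mv₁) = 9.57 × 10^-10 m
Final wavelength: λ₂ = h/(mv₂) = 3.19 × 10^-10 m

Since λ ∝ 1/v, when velocity increases by a factor of 3, the wavelength decreases by a factor of 3.

λ₂/λ₁ = v₁/v₂ = 1/3

The wavelength decreases by a factor of 3.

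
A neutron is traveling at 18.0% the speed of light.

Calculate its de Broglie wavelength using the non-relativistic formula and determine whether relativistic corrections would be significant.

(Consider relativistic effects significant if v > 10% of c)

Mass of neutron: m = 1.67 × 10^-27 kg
Yes, relativistic corrections are needed.

Using the non-relativistic de Broglie formula λ = h/(mv):

v = 18.0% × c = 5.396 × 10^7 m/s

λ = h/(mv)
λ = (6.626 × 10^-34 J·s) / (1.67 × 10^-27 kg × 5.396 × 10^7 m/s)
λ = 7.35 × 10^-15 m

Since v = 18.0% of c > 10% of c, relativistic corrections ARE significant and the actual wavelength would differ from this non-relativistic estimate.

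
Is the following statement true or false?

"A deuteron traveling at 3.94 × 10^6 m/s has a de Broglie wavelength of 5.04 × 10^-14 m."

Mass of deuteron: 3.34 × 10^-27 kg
True

The claim is correct.

Using λ = h/(mv):
λ = (6.626 × 10^-34 J·s) / (3.34 × 10^-27 kg × 3.94 × 10^6 m/s)
λ = 5.04 × 10^-14 m

This matches the claimed value.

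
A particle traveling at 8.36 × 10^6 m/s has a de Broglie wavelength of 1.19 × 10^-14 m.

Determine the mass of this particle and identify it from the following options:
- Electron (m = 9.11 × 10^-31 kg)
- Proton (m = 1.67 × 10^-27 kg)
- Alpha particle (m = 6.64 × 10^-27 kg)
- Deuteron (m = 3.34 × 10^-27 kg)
The particle is an alpha particle.

From λ = h/(mv), solve for mass:

m = h/(λv)
m = (6.626 × 10^-34 J·s) / (1.19 × 10^-14 m × 8.36 × 10^6 m/s)
m = 6.66 × 10^-27 kg

Comparing with the listed masses, this is closest to an alpha particle.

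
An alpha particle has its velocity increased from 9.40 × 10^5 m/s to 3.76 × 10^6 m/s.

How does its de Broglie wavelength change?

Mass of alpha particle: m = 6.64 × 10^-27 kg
The wavelength decreases by a factor of 4.

Using λ = h/(mv):

Initial wavelength: λ₁ = h/(mv₁) = 1.06 × 10^-13 m
Final wavelength: λ₂ = h/(mv₂) = 2.65 × 10^-14 m

Since λ ∝ 1/v, when velocity increases by a factor of 4, the wavelength decreases by a factor of 4.

λ₂/λ₁ = v₁/v₂ = 1/4

The wavelength decreases by a factor of 4.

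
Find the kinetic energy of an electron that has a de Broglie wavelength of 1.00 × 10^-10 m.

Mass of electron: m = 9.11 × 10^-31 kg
2.41 × 10^-17 J (or 150 eV)

From λ = h/√(2mKE), we solve for KE:

λ² = h²/(2mKE)
KE = h²/(2mλ²)
KE = (6.626 × 10^-34 J·s)² / (2 × 9.11 × 10^-31 kg × (1.00 × 10^-10 m)²)
KE = 2.41 × 10^-17 J
KE = 150 eV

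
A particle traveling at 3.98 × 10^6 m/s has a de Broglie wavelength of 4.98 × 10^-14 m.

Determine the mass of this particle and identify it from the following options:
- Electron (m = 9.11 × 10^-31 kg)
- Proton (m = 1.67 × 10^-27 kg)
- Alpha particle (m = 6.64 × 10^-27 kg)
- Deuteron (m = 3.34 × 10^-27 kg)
The particle is a deuteron.

From λ = h/(mv), solve for mass:

m = h/(λv)
m = (6.626 × 10^-34 J·s) / (4.98 × 10^-14 m × 3.98 × 10^6 m/s)
m = 3.34 × 10^-27 kg

Comparing with the listed masses, this is closest to a deuteron.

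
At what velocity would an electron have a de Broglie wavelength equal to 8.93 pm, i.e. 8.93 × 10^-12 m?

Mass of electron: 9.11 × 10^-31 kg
8.14 × 10^7 m/s

From λ = h/(mv), solve for v:

v = h/(mλ)
v = (6.626 × 10^-34 J·s) / (9.11 × 10^-31 kg × 8.93 × 10^-12 m)
v = 8.14 × 10^7 m/s

Note: This velocity is 27.2% of the speed of light, so relativistic corrections would be needed for a more accurate calculation.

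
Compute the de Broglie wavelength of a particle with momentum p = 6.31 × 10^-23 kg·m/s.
1.05 × 10^-11 m

Using the de Broglie relation λ = h/p:

λ = h/p
λ = (6.626 × 10^-34 J·s) / (6.31 × 10^-23 kg·m/s)
λ = 1.05 × 10^-11 m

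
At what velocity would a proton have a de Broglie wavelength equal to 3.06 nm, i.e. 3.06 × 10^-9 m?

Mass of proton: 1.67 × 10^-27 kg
1.30 × 10^2 m/s

From λ = h/(mv), solve for v:

v = h/(mλ)
v = (6.626 × 10^-34 J·s) / (1.67 × 10^-27 kg × 3.06 × 10^-9 m)
v = 1.30 × 10^2 m/s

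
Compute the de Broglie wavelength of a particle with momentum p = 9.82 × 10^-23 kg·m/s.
6.75 × 10^-12 m

Using the de Broglie relation λ = h/p:

λ = h/p
λ = (6.626 × 10^-34 J·s) / (9.82 × 10^-23 kg·m/s)
λ = 6.75 × 10^-12 m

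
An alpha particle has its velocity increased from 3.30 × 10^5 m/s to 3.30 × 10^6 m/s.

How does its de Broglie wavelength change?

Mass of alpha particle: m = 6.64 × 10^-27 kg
The wavelength decreases by a factor of 10.

Using λ = h/(mv):

Initial wavelength: λ₁ = h/(mv₁) = 3.02 × 10^-13 m
Final wavelength: λ₂ = h/(mv₂) = 3.02 × 10^-14 m

Since λ ∝ 1/v, when velocity increases by a factor of 10, the wavelength decreases by a factor of 10.

λ₂/λ₁ = v₁/v₂ = 1/10

The wavelength decreases by a factor of 10.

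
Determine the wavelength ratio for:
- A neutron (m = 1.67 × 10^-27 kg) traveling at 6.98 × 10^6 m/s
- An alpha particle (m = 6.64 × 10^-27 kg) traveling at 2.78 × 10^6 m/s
λ₁/λ₂ = 1.58

Using λ = h/(mv):

λ₁ = h/(m₁v₁) = 5.68 × 10^-14 m
λ₂ = h/(m₂v₂) = 3.59 × 10^-14 m

Ratio λ₁/λ₂ = (m₂v₂)/(m₁v₁)
         = (6.64 × 10^-27 kg × 2.78 × 10^6 m/s) / (1.67 × 10^-27 kg × 6.98 × 10^6 m/s)
         = 1.58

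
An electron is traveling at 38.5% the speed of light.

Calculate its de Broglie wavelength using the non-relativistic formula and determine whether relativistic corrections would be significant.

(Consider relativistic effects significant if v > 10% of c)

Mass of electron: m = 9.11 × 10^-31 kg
Yes, relativistic corrections are needed.

Using the non-relativistic de Broglie formula λ = h/(mv):

v = 38.5% × c = 1.154 × 10^8 m/s

λ = h/(mv)
λ = (6.626 × 10^-34 J·s) / (9.11 × 10^-31 kg × 1.154 × 10^8 m/s)
λ = 6.30 × 10^-12 m

Since v = 38.5% of c > 10% of c, relativistic corrections ARE significant and the actual wavelength would differ from this non-relativistic estimate.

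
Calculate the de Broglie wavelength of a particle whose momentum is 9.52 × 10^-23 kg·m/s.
6.96 × 10^-12 m

Using the de Broglie relation λ = h/p:

λ = h/p
λ = (6.626 × 10^-34 J·s) / (9.52 × 10^-23 kg·m/s)
λ = 6.96 × 10^-12 m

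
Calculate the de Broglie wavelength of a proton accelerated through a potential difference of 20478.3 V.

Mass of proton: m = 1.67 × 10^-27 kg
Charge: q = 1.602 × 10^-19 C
2.00 × 10^-13 m

When a particle is accelerated through voltage V, it gains kinetic energy KE = qV.

The de Broglie wavelength is then λ = h/√(2mqV):

λ = h/√(2mqV)
λ = (6.626 × 10^-34 J·s) / √(2 × 1.67 × 10^-27 kg × 1.602 × 10^-19 C × 20478.3 V)
λ = 2.00 × 10^-13 m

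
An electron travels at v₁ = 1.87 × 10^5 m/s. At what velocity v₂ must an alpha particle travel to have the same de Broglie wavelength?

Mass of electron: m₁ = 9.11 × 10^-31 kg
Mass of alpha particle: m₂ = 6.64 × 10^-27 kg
v₂ = 2.57 × 10^1 m/s

For equal de Broglie wavelengths: λ₁ = λ₂

h/(m₁v₁) = h/(m₂v₂)
m₁v₁ = m₂v₂
v₂ = v₁ · (m₁/m₂)

v₂ = 1.87 × 10^5 m/s × (9.11 × 10^-31 kg / 6.64 × 10^-27 kg)
v₂ = 2.57 × 10^1 m/s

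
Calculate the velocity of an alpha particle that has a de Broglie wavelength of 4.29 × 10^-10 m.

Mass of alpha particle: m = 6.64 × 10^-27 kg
2.33 × 10^2 m/s

From the de Broglie relation λ = h/(mv), we solve for v:

v = h/(mλ)
v = (6.626 × 10^-34 J·s) / (6.64 × 10^-27 kg × 4.29 × 10^-10 m)
v = 2.33 × 10^2 m/s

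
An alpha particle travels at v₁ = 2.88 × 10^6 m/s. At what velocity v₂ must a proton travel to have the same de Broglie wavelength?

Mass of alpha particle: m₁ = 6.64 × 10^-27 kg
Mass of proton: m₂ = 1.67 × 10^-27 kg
v₂ = 1.15 × 10^7 m/s

For equal de Broglie wavelengths: λ₁ = λ₂

h/(m₁v₁) = h/(m₂v₂)
m₁v₁ = m₂v₂
v₂ = v₁ · (m₁/m₂)

v₂ = 2.88 × 10^6 m/s × (6.64 × 10^-27 kg / 1.67 × 10^-27 kg)
v₂ = 1.15 × 10^7 m/s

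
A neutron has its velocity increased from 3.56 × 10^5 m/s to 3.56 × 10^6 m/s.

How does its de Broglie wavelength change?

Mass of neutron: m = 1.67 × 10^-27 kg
The wavelength decreases by a factor of 10.

Using λ = h/(mv):

Initial wavelength: λ₁ = h/(mv₁) = 1.11 × 10^-12 m
Final wavelength: λ₂ = h/(mv₂) = 1.11 × 10^-13 m

Since λ ∝ 1/v, when velocity increases by a factor of 10, the wavelength decreases by a factor of 10.

λ₂/λ₁ = v₁/v₂ = 1/10

The wavelength decreases by a factor of 10.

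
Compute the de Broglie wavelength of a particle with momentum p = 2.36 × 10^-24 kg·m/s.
2.81 × 10^-10 m

Using the de Broglie relation λ = h/p:

λ = h/p
λ = (6.626 × 10^-34 J·s) / (2.36 × 10^-24 kg·m/s)
λ = 2.81 × 10^-10 m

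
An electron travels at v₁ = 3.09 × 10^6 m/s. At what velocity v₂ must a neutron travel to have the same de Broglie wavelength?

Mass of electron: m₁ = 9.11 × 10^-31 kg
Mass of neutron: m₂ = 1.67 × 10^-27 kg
v₂ = 1.69 × 10^3 m/s

For equal de Broglie wavelengths: λ₁ = λ₂

h/(m₁v₁) = h/(m₂v₂)
m₁v₁ = m₂v₂
v₂ = v₁ · (m₁/m₂)

v₂ = 3.09 × 10^6 m/s × (9.11 × 10^-31 kg / 1.67 × 10^-27 kg)
v₂ = 1.69 × 10^3 m/s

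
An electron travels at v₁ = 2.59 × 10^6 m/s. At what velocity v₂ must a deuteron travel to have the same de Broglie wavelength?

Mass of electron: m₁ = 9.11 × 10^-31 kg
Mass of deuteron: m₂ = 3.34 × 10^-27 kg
v₂ = 7.06 × 10^2 m/s

For equal de Broglie wavelengths: λ₁ = λ₂

h/(m₁v₁) = h/(m₂v₂)
m₁v₁ = m₂v₂
v₂ = v₁ · (m₁/m₂)

v₂ = 2.59 × 10^6 m/s × (9.11 × 10^-31 kg / 3.34 × 10^-27 kg)
v₂ = 7.06 × 10^2 m/s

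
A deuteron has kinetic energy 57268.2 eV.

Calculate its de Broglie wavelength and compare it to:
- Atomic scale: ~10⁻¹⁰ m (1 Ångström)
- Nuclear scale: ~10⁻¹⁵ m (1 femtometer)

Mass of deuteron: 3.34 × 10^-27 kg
λ = 8.46 × 10^-14 m, which is between nuclear and atomic scales.

Using λ = h/√(2mKE):

KE = 57268.2 eV = 9.175 × 10^-15 J

λ = h/√(2mKE)
λ = (6.626 × 10^-34 J·s) / √(2 × 3.34 × 10^-27 kg × 9.175 × 10^-15 J)
λ = 8.46 × 10^-14 m

Comparison:
- Atomic scale (10⁻¹⁰ m): λ is 0.00085× this size
- Nuclear scale (10⁻¹⁵ m): λ is 85× this size

The wavelength is between nuclear and atomic scales.

This wavelength is appropriate for probing atomic structure but too large for nuclear physics experiments.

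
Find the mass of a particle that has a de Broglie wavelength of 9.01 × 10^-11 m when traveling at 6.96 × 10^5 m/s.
1.06 × 10^-29 kg

From the de Broglie relation λ = h/(mv), we solve for m:

m = h/(λv)
m = (6.626 × 10^-34 J·s) / (9.01 × 10^-11 m × 6.96 × 10^5 m/s)
m = 1.06 × 10^-29 kg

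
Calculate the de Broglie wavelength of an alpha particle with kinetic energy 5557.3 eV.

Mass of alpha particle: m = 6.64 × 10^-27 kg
1.93 × 10^-13 m

Using λ = h/√(2mKE):

First convert KE to Joules: KE = 5557.3 eV = 8.904 × 10^-16 J

λ = h/√(2mKE)
λ = (6.626 × 10^-34 J·s) / √(2 × 6.64 × 10^-27 kg × 8.904 × 10^-16 J)
λ = 1.93 × 10^-13 m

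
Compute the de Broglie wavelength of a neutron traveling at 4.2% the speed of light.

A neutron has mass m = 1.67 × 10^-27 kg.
3.15 × 10^-14 m

Using the de Broglie relation λ = h/(mv):

v = 4.2% × c = 1.259 × 10^7 m/s

λ = h/(mv)
λ = (6.626 × 10^-34 J·s) / (1.67 × 10^-27 kg × 1.259 × 10^7 m/s)
λ = 3.15 × 10^-14 m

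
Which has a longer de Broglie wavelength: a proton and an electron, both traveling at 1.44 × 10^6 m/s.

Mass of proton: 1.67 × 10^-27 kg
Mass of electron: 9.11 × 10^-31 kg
The electron has the longer wavelength.

Using λ = h/(mv), since both particles have the same velocity, the wavelength depends only on mass.

For proton: λ₁ = h/(m₁v) = 2.76 × 10^-13 m
For electron: λ₂ = h/(m₂v) = 5.05 × 10^-10 m

Since λ ∝ 1/m at constant velocity, the lighter particle has the longer wavelength.

The electron has the longer de Broglie wavelength.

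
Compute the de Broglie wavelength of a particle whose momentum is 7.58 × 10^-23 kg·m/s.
8.74 × 10^-12 m

Using the de Broglie relation λ = h/p:

λ = h/p
λ = (6.626 × 10^-34 J·s) / (7.58 × 10^-23 kg·m/s)
λ = 8.74 × 10^-12 m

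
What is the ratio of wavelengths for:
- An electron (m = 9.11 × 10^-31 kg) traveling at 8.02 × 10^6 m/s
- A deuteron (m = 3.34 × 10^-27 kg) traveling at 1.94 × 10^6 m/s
λ₁/λ₂ = 887

Using λ = h/(mv):

λ₁ = h/(m₁v₁) = 9.07 × 10^-11 m
λ₂ = h/(m₂v₂) = 1.02 × 10^-13 m

Ratio λ₁/λ₂ = (m₂v₂)/(m₁v₁)
         = (3.34 × 10^-27 kg × 1.94 × 10^6 m/s) / (9.11 × 10^-31 kg × 8.02 × 10^6 m/s)
         = 887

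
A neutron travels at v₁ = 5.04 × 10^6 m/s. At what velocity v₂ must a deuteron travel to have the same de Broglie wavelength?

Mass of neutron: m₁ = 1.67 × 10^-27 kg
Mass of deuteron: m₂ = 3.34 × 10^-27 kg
v₂ = 2.52 × 10^6 m/s

For equal de Broglie wavelengths: λ₁ = λ₂

h/(m₁v₁) = h/(m₂v₂)
m₁v₁ = m₂v₂
v₂ = v₁ · (m₁/m₂)

v₂ = 5.04 × 10^6 m/s × (1.67 × 10^-27 kg / 3.34 × 10^-27 kg)
v₂ = 2.52 × 10^6 m/s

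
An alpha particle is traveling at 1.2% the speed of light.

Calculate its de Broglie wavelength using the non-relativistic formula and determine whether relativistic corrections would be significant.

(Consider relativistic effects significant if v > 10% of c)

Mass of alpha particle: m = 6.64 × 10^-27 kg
No, relativistic corrections are not needed.

Using the non-relativistic de Broglie formula λ = h/(mv):

v = 1.2% × c = 3.598 × 10^6 m/s

λ = h/(mv)
λ = (6.626 × 10^-34 J·s) / (6.64 × 10^-27 kg × 3.598 × 10^6 m/s)
λ = 2.77 × 10^-14 m

Since v = 1.2% of c < 10% of c, relativistic corrections are NOT significant and this non-relativistic result is a good approximation.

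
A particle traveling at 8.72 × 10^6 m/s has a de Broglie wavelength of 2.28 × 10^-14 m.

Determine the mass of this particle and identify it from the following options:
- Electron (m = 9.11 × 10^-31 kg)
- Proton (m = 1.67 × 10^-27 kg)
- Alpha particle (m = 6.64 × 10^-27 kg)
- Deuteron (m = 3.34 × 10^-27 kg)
The particle is a deuteron.

From λ = h/(mv), solve for mass:

m = h/(λv)
m = (6.626 × 10^-34 J·s) / (2.28 × 10^-14 m × 8.72 × 10^6 m/s)
m = 3.33 × 10^-27 kg

Comparing with the listed masses, this is closest to a deuteron.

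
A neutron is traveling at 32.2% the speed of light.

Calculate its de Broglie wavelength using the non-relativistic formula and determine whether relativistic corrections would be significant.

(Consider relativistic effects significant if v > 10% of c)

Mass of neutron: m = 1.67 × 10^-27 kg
Yes, relativistic corrections are needed.

Using the non-relativistic de Broglie formula λ = h/(mv):

v = 32.2% × c = 9.653 × 10^7 m/s

λ = h/(mv)
λ = (6.626 × 10^-34 J·s) / (1.67 × 10^-27 kg × 9.653 × 10^7 m/s)
λ = 4.11 × 10^-15 m

Since v = 32.2% of c > 10% of c, relativistic corrections ARE significant and the actual wavelength would differ from this non-relativistic estimate.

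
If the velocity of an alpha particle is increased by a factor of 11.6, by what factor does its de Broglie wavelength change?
The wavelength decreases by a factor of 11.6.

From λ = h/(mv), the wavelength is inversely proportional to velocity:

λ ∝ 1/v

If v → 11.6v, then λ → λ/11.6

When velocity is increased by a factor of 11.6, the wavelength decreases by a factor of 11.6.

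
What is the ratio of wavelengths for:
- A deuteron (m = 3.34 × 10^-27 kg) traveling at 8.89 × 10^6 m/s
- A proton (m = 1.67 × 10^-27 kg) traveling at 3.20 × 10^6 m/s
λ₁/λ₂ = 0.180

Using λ = h/(mv):

λ₁ = h/(m₁v₁) = 2.23 × 10^-14 m
λ₂ = h/(m₂v₂) = 1.24 × 10^-13 m

Ratio λ₁/λ₂ = (m₂v₂)/(m₁v₁)
         = (1.67 × 10^-27 kg × 3.20 × 10^6 m/s) / (3.34 × 10^-27 kg × 8.89 × 10^6 m/s)
         = 0.180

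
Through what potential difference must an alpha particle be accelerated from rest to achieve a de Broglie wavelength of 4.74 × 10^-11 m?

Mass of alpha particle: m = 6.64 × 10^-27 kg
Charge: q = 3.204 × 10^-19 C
4.59 × 10^-2 V

From λ = h/√(2mqV), we solve for V:

λ² = h²/(2mqV)
V = h²/(2mqλ²)
V = (6.626 × 10^-34 J·s)² / (2 × 6.64 × 10^-27 kg × 3.204 × 10^-19 C × (4.74 × 10^-11 m)²)
V = 4.59 × 10^-2 V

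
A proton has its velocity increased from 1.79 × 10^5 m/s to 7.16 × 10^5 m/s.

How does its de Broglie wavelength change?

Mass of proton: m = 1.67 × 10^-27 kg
The wavelength decreases by a factor of 4.

Using λ = h/(mv):

Initial wavelength: λ₁ = h/(mv₁) = 2.22 × 10^-12 m
Final wavelength: λ₂ = h/(mv₂) = 5.54 × 10^-13 m

Since λ ∝ 1/v, when velocity increases by a factor of 4, the wavelength decreases by a factor of 4.

λ₂/λ₁ = v₁/v₂ = 1/4

The wavelength decreases by a factor of 4.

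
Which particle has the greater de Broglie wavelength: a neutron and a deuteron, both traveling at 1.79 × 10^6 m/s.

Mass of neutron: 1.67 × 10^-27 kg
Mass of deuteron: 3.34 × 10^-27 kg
The neutron has the longer wavelength.

Using λ = h/(mv), since both particles have the same velocity, the wavelength depends only on mass.

For neutron: λ₁ = h/(m₁v) = 2.22 × 10^-13 m
For deuteron: λ₂ = h/(m₂v) = 1.11 × 10^-13 m

Since λ ∝ 1/m at constant velocity, the lighter particle has the longer wavelength.

The neutron has the longer de Broglie wavelength.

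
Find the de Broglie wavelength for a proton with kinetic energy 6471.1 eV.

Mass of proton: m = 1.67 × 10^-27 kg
3.56 × 10^-13 m

Using λ = h/√(2mKE):

First convert KE to Joules: KE = 6471.1 eV = 1.037 × 10^-15 J

λ = h/√(2mKE)
λ = (6.626 × 10^-34 J·s) / √(2 × 1.67 × 10^-27 kg × 1.037 × 10^-15 J)
λ = 3.56 × 10^-13 m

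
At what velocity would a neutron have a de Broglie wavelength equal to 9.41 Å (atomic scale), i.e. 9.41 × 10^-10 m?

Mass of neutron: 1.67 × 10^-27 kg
4.22 × 10^2 m/s

From λ = h/(mv), solve for v:

v = h/(mλ)
v = (6.626 × 10^-34 J·s) / (1.67 × 10^-27 kg × 9.41 × 10^-10 m)
v = 4.22 × 10^2 m/s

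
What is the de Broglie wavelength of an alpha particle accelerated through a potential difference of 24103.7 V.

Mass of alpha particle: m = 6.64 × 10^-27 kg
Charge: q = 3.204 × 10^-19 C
6.54 × 10^-14 m

When a particle is accelerated through voltage V, it gains kinetic energy KE = qV.

The de Broglie wavelength is then λ = h/√(2mqV):

λ = h/√(2mqV)
λ = (6.626 × 10^-34 J·s) / √(2 × 6.64 × 10^-27 kg × 3.204 × 10^-19 C × 24103.7 V)
λ = 6.54 × 10^-14 m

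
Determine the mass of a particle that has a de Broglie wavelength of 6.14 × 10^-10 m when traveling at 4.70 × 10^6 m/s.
2.30 × 10^-31 kg

From the de Broglie relation λ = h/(mv), we solve for m:

m = h/(λv)
m = (6.626 × 10^-34 J·s) / (6.14 × 10^-10 m × 4.70 × 10^6 m/s)
m = 2.30 × 10^-31 kg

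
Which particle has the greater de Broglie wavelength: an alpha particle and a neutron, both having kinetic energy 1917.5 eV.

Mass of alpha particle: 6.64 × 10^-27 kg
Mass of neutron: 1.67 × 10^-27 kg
The neutron has the longer wavelength.

Using λ = h/√(2mKE):

For alpha particle: λ₁ = h/√(2m₁KE) = 3.28 × 10^-13 m
For neutron: λ₂ = h/√(2m₂KE) = 6.54 × 10^-13 m

Since λ ∝ 1/√m at constant kinetic energy, the lighter particle has the longer wavelength.

The neutron has the longer de Broglie wavelength.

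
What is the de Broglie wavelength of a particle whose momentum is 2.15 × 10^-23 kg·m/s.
3.08 × 10^-11 m

Using the de Broglie relation λ = h/p:

λ = h/p
λ = (6.626 × 10^-34 J·s) / (2.15 × 10^-23 kg·m/s)
λ = 3.08 × 10^-11 m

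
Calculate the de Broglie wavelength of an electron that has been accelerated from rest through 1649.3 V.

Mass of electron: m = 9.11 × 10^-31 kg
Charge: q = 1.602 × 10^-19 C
3.02 × 10^-11 m

When a particle is accelerated through voltage V, it gains kinetic energy KE = qV.

The de Broglie wavelength is then λ = h/√(2mqV):

λ = h/√(2mqV)
λ = (6.626 × 10^-34 J·s) / √(2 × 9.11 × 10^-31 kg × 1.602 × 10^-19 C × 1649.3 V)
λ = 3.02 × 10^-11 m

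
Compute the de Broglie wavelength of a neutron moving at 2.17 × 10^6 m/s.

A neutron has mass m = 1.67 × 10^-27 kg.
1.83 × 10^-13 m

Using the de Broglie relation λ = h/(mv):

λ = h/(mv)
λ = (6.626 × 10^-34 J·s) / (1.67 × 10^-27 kg × 2.17 × 10^6 m/s)
λ = 1.83 × 10^-13 m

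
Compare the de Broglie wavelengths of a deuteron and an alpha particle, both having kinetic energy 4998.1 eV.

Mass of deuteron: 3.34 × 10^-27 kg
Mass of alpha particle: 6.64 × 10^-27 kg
The deuteron has the longer wavelength.

Using λ = h/√(2mKE):

For deuteron: λ₁ = h/√(2m₁KE) = 2.86 × 10^-13 m
For alpha particle: λ₂ = h/√(2m₂KE) = 2.03 × 10^-13 m

Since λ ∝ 1/√m at constant kinetic energy, the lighter particle has the longer wavelength.

The deuteron has the longer de Broglie wavelength.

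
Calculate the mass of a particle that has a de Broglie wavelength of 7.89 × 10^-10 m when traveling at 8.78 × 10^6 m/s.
9.56 × 10^-32 kg

From the de Broglie relation λ = h/(mv), we solve for m:

m = h/(λv)
m = (6.626 × 10^-34 J·s) / (7.89 × 10^-10 m × 8.78 × 10^6 m/s)
m = 9.56 × 10^-32 kg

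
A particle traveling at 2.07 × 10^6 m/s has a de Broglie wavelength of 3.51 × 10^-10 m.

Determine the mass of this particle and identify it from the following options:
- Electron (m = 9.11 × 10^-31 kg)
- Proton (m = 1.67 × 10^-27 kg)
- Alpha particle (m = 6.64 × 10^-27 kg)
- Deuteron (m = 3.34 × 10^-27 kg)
The particle is an electron.

From λ = h/(mv), solve for mass:

m = h/(λv)
m = (6.626 × 10^-34 J·s) / (3.51 × 10^-10 m × 2.07 × 10^6 m/s)
m = 9.12 × 10^-31 kg

Comparing with the listed masses, this is closest to an electron.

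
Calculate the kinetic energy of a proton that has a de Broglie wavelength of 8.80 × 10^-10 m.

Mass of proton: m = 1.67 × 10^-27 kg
1.70 × 10^-22 J (or 1.06 × 10^-3 eV)

From λ = h/√(2mKE), we solve for KE:

λ² = h²/(2mKE)
KE = h²/(2mλ²)
KE = (6.626 × 10^-34 J·s)² / (2 × 1.67 × 10^-27 kg × (8.80 × 10^-10 m)²)
KE = 1.70 × 10^-22 J
KE = 1.06 × 10^-3 eV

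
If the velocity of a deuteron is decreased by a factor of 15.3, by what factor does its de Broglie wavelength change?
The wavelength increases by a factor of 15.3.

From λ = h/(mv), the wavelength is inversely proportional to velocity:

λ ∝ 1/v

If v → v/15.3, then λ → 15.3λ

When velocity is decreased by a factor of 15.3, the wavelength increases by a factor of 15.3.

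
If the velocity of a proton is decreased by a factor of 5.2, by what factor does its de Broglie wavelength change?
The wavelength increases by a factor of 5.2.

From λ = h/(mv), the wavelength is inversely proportional to velocity:

λ ∝ 1/v

If v → v/5.2, then λ → 5.2λ

When velocity is decreased by a factor of 5.2, the wavelength increases by a factor of 5.2.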